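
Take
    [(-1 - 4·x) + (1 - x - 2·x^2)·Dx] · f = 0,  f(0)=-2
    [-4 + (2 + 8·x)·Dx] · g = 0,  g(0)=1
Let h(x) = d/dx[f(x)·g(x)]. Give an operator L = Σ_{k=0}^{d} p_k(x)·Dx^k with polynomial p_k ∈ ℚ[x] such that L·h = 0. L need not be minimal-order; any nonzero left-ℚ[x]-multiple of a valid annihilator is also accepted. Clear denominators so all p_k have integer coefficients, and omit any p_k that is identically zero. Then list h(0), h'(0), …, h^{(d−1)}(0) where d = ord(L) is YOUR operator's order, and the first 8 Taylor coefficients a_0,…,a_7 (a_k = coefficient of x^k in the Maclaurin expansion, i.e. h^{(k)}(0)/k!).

L = (2 + 32·x + 84·x^2 + 80·x^3 + 80·x^4) + (-1 - 5·x - 4·x^2 + 8·x^3 + 40·x^4 + 32·x^5)·Dx  (order 1).
h: a_k = -6, -12, -78, -72, -630, 36, -5418, 7632, …
ICs: h(0) = -6.

f: a_k = -2, -2, -6, -10, -22, -42, -86, -170, …
g: a_k = 1, 2, -2, 4, -10, 28, -84, 264, …
f·g: L₀ = L_f ⊗_s L_g, ord ≤ 1·1.
h=h₀': d/dx-closure on L₀ ⇒ L.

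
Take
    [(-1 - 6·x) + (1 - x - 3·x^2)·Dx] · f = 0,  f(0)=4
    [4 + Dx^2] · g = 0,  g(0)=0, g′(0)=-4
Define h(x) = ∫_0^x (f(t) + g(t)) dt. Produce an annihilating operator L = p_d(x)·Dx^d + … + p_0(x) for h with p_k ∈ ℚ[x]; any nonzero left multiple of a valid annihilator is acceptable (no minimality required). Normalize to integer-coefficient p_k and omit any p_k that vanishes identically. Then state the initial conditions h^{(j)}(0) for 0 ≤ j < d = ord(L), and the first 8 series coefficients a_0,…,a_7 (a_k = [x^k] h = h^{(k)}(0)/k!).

L = (92 + 608·x + 512·x^2 + 1104·x^3 + 360·x^4 + 432·x^5)·Dx + (-24 + 4·x + 24·x^2 + 80·x^3 + 180·x^4 + 216·x^5 + 216·x^6)·Dx^2 + (23 + 152·x + 128·x^2 + 276·x^3 + 90·x^4 + 108·x^5)·Dx^3 + (-6 + x + 6·x^2 + 20·x^3 + 45·x^4 + 54·x^5 + 54·x^6)·Dx^4  (order 4).
h: a_k = 0, 4, 0, 16/3, 23/3, 76/5, 1196/45, 388/7, …
ICs: h(0) = 0, h′(0) = 4, h′′(0) = 0, h′′′(0) = 32.

f: a_k = 4, 4, 16, 28, 76, 160, 388, 868, …
g: a_k = 0, -4, 0, 8/3, 0, -8/15, 0, 16/315, …
Weyl lclm of L_f,L_g ⇒ L₀ (ord ≤ 3).
∫: right-multiply L₀ by Dx.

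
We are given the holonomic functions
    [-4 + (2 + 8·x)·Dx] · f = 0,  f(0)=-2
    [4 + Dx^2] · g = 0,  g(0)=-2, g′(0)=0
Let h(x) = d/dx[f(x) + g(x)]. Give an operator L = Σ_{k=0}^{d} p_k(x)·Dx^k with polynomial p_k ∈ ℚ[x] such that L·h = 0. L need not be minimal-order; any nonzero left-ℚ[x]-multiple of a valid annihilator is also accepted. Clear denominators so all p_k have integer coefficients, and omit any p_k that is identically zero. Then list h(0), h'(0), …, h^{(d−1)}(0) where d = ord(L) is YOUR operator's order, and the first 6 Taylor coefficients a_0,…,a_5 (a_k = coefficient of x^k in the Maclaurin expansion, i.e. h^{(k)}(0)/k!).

L = (-32 - 16·x - 32·x^2) + (-4 - 24·x - 48·x^2 - 64·x^3)·Dx + (-8 - 4·x - 8·x^2)·Dx^2 + (-1 - 6·x - 12·x^2 - 16·x^3)·Dx^3  (order 3).
h: a_k = -4, 16, -24, 224/3, -280, 15136/15, …
ICs: h(0) = -4, h′(0) = 16, h′′(0) = -48.

f: a_k = -2, -4, 4, -8, 20, -56, …
g: a_k = -2, 0, 4, 0, -4/3, 0, …
L₀ := lclm(L_f,L_g); ord L₀ ≤ 1+2.
Derive L from L₀ (diff closure).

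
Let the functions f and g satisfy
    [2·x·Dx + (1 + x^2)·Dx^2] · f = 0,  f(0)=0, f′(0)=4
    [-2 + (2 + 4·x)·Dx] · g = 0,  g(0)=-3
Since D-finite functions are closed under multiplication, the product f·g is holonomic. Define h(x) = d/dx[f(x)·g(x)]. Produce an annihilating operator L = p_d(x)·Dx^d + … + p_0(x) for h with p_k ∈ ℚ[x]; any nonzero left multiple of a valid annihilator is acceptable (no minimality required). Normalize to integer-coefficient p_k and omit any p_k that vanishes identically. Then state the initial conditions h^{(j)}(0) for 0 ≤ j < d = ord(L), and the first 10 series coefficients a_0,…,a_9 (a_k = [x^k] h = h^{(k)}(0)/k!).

L = (-1 + 20·x + 20·x^2 - 12·x^3 - 3·x^4) + (8 + 30·x + 54·x^2 + 34·x^3 - 42·x^4 - 12·x^5)·Dx + (3 + 10·x + 6·x^2 - 2·x^3 - x^4 - 12·x^5 - 4·x^6)·Dx^2  (order 2).
h: a_k = -12, -24, 30, -8, 31/2, -327/5, 2263/20, -5806/35, 69105/224, -206161/336, …
ICs: h(0) = -12, h′(0) = -24.

f: a_k = 0, 4, 0, -4/3, 0, 4/5, 0, -4/7, 0, 4/9, …
g: a_k = -3, -3, 3/2, -3/2, 15/8, -21/8, 63/16, -99/16, 1287/128, -2145/128, …
Product ⇒ symmetric product L₀, ord ≤ 2.
Derive L from L₀ (diff closure).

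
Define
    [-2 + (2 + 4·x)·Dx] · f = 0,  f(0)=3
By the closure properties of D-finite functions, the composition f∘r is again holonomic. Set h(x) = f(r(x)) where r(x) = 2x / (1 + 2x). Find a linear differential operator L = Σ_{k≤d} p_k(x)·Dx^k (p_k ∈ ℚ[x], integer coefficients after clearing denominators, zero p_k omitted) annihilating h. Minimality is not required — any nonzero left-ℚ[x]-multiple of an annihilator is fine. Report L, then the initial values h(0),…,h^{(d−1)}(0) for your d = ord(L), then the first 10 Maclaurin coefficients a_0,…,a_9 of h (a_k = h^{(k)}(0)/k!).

L = -2 + (1 + 8·x + 12·x^2)·Dx  (order 1).
h: a_k = 3, 6, -18, 60, -222, 900, -3924, 18072, -86670, 428388, …
ICs: h(0) = 3.

f: a_k = 3, 3, -3/2, 3/2, -15/8, 21/8, -63/16, 99/16, -1287/128, 2145/128, …
f∘r: x↦r, Dx↦Dx/r' in L_f ⇒ L₀.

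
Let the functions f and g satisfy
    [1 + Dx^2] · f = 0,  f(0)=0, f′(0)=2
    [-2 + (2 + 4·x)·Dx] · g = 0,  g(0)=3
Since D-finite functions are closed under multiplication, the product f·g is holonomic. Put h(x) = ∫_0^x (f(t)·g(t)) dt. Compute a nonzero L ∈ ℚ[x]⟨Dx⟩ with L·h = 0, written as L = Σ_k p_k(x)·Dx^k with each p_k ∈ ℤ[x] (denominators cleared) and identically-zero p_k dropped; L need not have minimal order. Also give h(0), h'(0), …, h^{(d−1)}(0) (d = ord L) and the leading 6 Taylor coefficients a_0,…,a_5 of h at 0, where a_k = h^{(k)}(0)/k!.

L = (4 + 4·x + 4·x^2)·Dx + (-2 - 4·x)·Dx^2 + (1 + 4·x + 4·x^2)·Dx^3  (order 3).
h: a_k = 0, 0, 3, 2, -1, 2/5, …
ICs: h(0) = 0, h′(0) = 0, h′′(0) = 6.

f: a_k = 0, 2, 0, -1/3, 0, 1/60, …
g: a_k = 3, 3, -3/2, 3/2, -15/8, 21/8, …
f·g: L₀ = L_f ⊗_s L_g, ord ≤ 2·1.
Integrate: L := L₀·Dx.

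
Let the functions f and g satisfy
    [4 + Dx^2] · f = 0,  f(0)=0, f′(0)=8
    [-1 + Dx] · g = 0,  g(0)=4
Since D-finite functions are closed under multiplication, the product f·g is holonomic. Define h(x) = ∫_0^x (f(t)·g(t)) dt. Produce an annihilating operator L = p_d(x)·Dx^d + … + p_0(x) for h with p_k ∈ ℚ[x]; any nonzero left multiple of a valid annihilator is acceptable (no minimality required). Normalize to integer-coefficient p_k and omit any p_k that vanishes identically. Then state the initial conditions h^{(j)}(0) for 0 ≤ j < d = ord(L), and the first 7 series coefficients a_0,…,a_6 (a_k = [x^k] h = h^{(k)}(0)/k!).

L = 5·Dx - 2·Dx^2 + Dx^3  (order 3).
h: a_k = 0, 0, 16, 32/3, -4/3, -16/5, -38/45, …
ICs: h(0) = 0, h′(0) = 0, h′′(0) = 32.

f: a_k = 0, 8, 0, -16/3, 0, 16/15, 0, …
g: a_k = 4, 4, 2, 2/3, 1/6, 1/30, 1/180, …
Product ⇒ symmetric product L₀, ord ≤ 2.
h=∫₀ˣh₀: take L = L₀·Dx.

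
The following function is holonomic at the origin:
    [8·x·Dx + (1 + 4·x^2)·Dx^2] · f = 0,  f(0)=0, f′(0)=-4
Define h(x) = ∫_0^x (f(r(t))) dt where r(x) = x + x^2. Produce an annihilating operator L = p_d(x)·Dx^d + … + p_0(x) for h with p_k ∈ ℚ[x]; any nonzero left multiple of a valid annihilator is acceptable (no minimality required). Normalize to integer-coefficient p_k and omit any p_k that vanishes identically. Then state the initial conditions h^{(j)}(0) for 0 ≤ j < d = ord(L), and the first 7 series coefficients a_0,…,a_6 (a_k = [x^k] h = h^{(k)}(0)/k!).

f: a_k = 0, -4, 0, 16/3, 0, -64/5, 0, …
Change of var in L_f (x↦r) gives L₀.
∫: right-multiply L₀ by Dx.
L = (-2 + 8·x + 32·x^2 + 48·x^3 + 24·x^4)·Dx^2 + (1 + 2·x + 4·x^2 + 16·x^3 + 20·x^4 + 8·x^5)·Dx^3  (order 3).
h: a_k = 0, 0, -2, -4/3, 4/3, 16/5, 8/15, …
ICs: h(0) = 0, h′(0) = 0, h′′(0) = -4.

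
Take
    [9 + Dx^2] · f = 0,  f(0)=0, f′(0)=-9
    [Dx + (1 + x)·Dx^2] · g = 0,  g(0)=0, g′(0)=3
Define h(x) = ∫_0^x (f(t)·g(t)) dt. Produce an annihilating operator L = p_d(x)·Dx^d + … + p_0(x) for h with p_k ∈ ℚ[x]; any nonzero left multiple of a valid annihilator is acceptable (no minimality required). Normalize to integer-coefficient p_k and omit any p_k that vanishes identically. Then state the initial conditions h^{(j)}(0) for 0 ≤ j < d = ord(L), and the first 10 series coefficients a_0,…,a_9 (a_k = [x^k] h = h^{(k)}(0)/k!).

L = (2493 + 10854·x + 17091·x^2 + 11664·x^3 + 2916·x^4)·Dx + (612 + 1908·x + 1944·x^2 + 648·x^3)·Dx^2 + (592 + 2484·x + 3834·x^2 + 2592·x^3 + 648·x^4)·Dx^3 + (68 + 212·x + 216·x^2 + 72·x^3)·Dx^4 + (35 + 142·x + 215·x^2 + 144·x^3 + 36·x^4)·Dx^5  (order 5).
h: a_k = 0, 0, 0, -9, 27/8, 63/10, -9/4, -81/56, 279/640, 129/560, …
ICs: h(0) = 0, h′(0) = 0, h′′(0) = 0, h′′′(0) = -54, h′′′′(0) = 81.

f: a_k = 0, -9, 0, 27/2, 0, -243/40, 0, 729/560, 0, -729/4480, …
g: a_k = 0, 3, -3/2, 1, -3/4, 3/5, -1/2, 3/7, -3/8, 1/3, …
h₀=f·g: eliminate ⇒ L₀, order ≤ 2·2.
h=∫h₀ ⇒ L = L₀·Dx.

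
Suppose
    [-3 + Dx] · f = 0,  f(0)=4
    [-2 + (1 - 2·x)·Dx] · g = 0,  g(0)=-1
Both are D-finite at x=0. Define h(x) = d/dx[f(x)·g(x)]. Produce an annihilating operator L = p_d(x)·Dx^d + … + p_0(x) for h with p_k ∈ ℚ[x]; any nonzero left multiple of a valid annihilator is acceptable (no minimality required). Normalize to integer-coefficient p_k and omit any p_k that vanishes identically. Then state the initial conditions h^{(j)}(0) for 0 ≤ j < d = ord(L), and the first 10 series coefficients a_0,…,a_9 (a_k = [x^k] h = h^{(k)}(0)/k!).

L = (29 - 60·x + 36·x^2) + (-5 + 16·x - 12·x^2)·Dx  (order 1).
h: a_k = -20, -116, -402, -1126, -5711/2, -13755/2, -321193/20, -5139817/140, -92518893/1120, -205598269/1120, …
ICs: h(0) = -20.

f: a_k = 4, 12, 18, 18, 27/2, 81/10, 81/20, 243/140, 729/1120, 243/1120, …
g: a_k = -1, -2, -4, -8, -16, -32, -64, -128, -256, -512, …
f·g: L₀ = L_f ⊗_s L_g, ord ≤ 1·1.
h=h₀': d/dx-closure on L₀ ⇒ L.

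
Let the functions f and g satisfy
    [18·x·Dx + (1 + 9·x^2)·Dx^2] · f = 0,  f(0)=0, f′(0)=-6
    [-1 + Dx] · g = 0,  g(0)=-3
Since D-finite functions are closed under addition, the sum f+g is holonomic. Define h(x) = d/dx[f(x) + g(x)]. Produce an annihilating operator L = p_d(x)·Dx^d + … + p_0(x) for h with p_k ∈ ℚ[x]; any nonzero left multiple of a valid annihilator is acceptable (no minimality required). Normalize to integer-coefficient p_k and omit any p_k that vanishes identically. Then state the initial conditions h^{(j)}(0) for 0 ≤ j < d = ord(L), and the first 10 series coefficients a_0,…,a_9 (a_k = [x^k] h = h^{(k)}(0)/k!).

L = (18 - 18·x - 486·x^2 - 162·x^3) + (-19 + 468·x^2 - 81·x^4)·Dx + (1 + 18·x + 18·x^2 + 162·x^3 + 81·x^4)·Dx^2  (order 2).
h: a_k = -9, -3, 105/2, -1/2, -3889/8, -1/40, 1049759/240, -1/1680, -529079041/13440, -1/120960, …
ICs: h(0) = -9, h′(0) = -3.

f: a_k = 0, -6, 0, 18, 0, -486/5, 0, 4374/7, 0, -4374, …
g: a_k = -3, -3, -3/2, -1/2, -1/8, -1/40, -1/240, -1/1680, -1/13440, -1/120960, …
Sum ⇒ L₀ = lclm(L_f,L_g) in ℚ(x)⟨Dx⟩.
Derive L from L₀ (diff closure).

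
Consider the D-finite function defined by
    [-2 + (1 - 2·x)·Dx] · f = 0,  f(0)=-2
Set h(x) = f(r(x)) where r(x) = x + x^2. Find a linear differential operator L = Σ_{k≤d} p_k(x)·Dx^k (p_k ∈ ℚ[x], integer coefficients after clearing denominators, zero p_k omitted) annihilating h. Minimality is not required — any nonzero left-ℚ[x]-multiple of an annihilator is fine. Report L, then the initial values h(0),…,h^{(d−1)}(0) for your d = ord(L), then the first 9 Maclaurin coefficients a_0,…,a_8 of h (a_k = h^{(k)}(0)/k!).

L = (2 + 4·x) + (-1 + 2·x + 2·x^2)·Dx  (order 1).
h: a_k = -2, -4, -12, -32, -88, -240, -656, -1792, -4896, …
ICs: h(0) = -2.

f: a_k = -2, -4, -8, -16, -32, -64, -128, -256, -512, …
f∘r: x↦r, Dx↦Dx/r' in L_f ⇒ L₀.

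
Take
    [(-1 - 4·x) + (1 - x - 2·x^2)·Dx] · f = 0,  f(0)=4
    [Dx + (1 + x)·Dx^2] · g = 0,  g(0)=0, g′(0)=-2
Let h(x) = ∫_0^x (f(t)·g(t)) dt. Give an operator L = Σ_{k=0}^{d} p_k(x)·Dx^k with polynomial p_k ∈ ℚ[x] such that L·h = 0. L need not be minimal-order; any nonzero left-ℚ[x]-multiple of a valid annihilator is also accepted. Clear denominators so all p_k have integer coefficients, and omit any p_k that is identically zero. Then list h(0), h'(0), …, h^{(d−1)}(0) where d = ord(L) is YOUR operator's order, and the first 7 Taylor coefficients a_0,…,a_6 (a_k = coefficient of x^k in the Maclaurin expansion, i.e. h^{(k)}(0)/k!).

L = (5 + 8·x)·Dx + (1 + 11·x + 10·x^2)·Dx^2 + (-1 + 3·x^2 + 2·x^3)·Dx^3  (order 3).
h: a_k = 0, 0, -4, -4/3, -17/3, -86/15, -63/5, …
ICs: h(0) = 0, h′(0) = 0, h′′(0) = -8.

f: a_k = 4, 4, 12, 20, 44, 84, 172, …
g: a_k = 0, -2, 1, -2/3, 1/2, -2/5, 1/3, …
h₀=f·g: eliminate ⇒ L₀, order ≤ 1·2.
h=∫₀ˣh₀: take L = L₀·Dx.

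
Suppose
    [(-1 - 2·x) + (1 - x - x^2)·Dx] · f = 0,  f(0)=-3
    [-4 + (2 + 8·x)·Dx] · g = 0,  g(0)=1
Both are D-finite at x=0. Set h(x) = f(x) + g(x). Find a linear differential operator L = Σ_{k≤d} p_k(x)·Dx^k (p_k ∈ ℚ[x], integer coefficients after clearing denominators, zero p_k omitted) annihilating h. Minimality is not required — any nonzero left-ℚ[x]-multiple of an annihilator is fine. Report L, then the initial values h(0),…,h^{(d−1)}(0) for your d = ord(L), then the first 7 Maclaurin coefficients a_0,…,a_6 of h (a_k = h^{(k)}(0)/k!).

L = (-12 - 48·x - 48·x^2 - 40·x^3) + (8 + 30·x + 114·x^2 + 152·x^3 + 100·x^4)·Dx + (1 - 5·x - 39·x^2 + 6·x^3 + 82·x^4 + 40·x^5)·Dx^2  (order 2).
h: a_k = -2, -1, -8, -5, -25, 4, -123, …
ICs: h(0) = -2, h′(0) = -1.

f: a_k = -3, -3, -6, -9, -15, -24, -39, …
g: a_k = 1, 2, -2, 4, -10, 28, -84, …
f+g: L₀ = lclm(L_f,L_g), ord ≤ 1+1.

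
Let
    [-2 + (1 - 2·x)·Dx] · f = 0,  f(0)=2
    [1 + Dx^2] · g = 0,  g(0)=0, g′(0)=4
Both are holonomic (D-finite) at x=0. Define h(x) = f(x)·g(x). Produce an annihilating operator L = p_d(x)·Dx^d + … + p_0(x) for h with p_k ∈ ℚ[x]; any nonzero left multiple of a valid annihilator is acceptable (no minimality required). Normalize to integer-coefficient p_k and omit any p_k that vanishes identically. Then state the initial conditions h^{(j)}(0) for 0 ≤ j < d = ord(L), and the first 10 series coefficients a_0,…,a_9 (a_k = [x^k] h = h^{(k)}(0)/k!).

f: a_k = 2, 4, 8, 16, 32, 64, 128, 256, 512, 1024, …
g: a_k = 0, 4, 0, -2/3, 0, 1/30, 0, -1/1260, 0, 1/90720, …
L₀ := L_f ⊗_s L_g (sym. prod.), ord ≤ 2.
L = (-1 + 2·x) + 4·Dx + (-1 + 2·x)·Dx^2  (order 2).
h: a_k = 0, 8, 16, 92/3, 184/3, 1841/15, 3682/15, 309287/630, 309287/315, 12724951/6480, …
ICs: h(0) = 0, h′(0) = 8.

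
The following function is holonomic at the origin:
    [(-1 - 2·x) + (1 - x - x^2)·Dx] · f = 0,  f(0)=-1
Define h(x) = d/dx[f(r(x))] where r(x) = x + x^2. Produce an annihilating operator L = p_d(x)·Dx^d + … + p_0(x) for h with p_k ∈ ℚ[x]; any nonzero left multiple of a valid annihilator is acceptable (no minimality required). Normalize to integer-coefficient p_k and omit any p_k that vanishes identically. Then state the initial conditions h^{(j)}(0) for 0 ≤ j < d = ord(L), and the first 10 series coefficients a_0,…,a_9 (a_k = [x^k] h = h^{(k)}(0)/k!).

f: a_k = -1, -1, -2, -3, -5, -8, -13, -21, -34, -55, …
Change of var in L_f (x↦r) gives L₀.
Derive L from L₀ (diff closure).
L = (6 + 24·x + 48·x^2 + 68·x^3 + 84·x^4 + 60·x^5 + 20·x^6) + (-1 - 3·x + 12·x^3 + 25·x^4 + 24·x^5 + 14·x^6 + 4·x^7)·Dx  (order 1).
h: a_k = -1, -6, -21, -64, -185, -516, -1393, -3688, -9612, -24740, …
ICs: h(0) = -1.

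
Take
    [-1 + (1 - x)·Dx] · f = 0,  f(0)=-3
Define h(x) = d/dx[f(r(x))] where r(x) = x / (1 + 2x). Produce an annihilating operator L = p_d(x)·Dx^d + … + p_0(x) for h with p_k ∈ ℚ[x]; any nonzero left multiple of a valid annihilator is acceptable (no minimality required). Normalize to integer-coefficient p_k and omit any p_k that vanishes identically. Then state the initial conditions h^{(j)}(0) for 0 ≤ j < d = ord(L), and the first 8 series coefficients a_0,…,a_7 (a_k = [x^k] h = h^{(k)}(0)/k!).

L = -4 + (-2 - 2·x)·Dx  (order 1).
h: a_k = -3, 6, -9, 12, -15, 18, -21, 24, …
ICs: h(0) = -3.

f: a_k = -3, -3, -3, -3, -3, -3, -3, -3, …
L₀ from L_f via x↦r, Dx↦r'^{-1}Dx.
Differentiate: ansatz ord ≤ ord L₀ ⇒ L.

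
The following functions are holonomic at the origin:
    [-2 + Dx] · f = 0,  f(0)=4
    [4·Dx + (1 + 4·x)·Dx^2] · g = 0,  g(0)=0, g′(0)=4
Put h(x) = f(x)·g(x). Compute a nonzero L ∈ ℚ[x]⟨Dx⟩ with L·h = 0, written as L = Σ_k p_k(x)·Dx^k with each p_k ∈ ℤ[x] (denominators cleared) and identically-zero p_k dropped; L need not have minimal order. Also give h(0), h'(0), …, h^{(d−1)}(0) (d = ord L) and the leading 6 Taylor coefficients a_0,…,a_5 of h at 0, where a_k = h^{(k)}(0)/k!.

f: a_k = 4, 8, 8, 16/3, 8/3, 16/15, …
g: a_k = 0, 4, -8, 64/3, -64, 1024/5, …
h₀=f·g: eliminate ⇒ L₀, order ≤ 1·2.
L = (-4 + 16·x) - 16·x·Dx + (1 + 4·x)·Dx^2  (order 2).
h: a_k = 0, 16, 0, 160/3, -128, 6688/15, …
ICs: h(0) = 0, h′(0) = 16.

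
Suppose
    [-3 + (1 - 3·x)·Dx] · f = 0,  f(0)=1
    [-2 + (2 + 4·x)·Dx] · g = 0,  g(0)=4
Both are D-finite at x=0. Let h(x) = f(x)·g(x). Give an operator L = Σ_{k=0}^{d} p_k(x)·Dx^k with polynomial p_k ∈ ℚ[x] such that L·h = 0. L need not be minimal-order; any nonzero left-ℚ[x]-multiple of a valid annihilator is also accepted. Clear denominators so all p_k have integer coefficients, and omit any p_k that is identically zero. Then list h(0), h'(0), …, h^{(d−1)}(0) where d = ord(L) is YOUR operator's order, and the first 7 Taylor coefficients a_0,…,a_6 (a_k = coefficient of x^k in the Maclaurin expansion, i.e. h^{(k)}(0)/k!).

f: a_k = 1, 3, 9, 27, 81, 243, 729, …
g: a_k = 4, 4, -2, 2, -5/2, 7/2, -21/4, …
L₀ := L_f ⊗_s L_g (sym. prod.), ord ≤ 1.
L = (4 + 3·x) + (-1 + x + 6·x^2)·Dx  (order 1).
h: a_k = 4, 16, 46, 140, 835/2, 1256, 15051/4, …
ICs: h(0) = 4.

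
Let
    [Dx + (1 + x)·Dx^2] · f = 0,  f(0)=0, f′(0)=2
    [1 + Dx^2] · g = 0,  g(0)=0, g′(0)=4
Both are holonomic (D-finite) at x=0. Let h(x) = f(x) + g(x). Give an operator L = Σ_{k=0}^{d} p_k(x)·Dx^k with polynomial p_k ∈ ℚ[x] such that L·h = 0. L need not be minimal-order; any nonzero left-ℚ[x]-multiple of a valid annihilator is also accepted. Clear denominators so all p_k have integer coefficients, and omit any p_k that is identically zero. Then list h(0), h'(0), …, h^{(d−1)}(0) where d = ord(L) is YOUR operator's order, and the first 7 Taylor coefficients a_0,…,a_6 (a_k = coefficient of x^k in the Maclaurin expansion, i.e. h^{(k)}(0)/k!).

f: a_k = 0, 2, -1, 2/3, -1/2, 2/5, -1/3, …
g: a_k = 0, 4, 0, -2/3, 0, 1/30, 0, …
f+g: L₀ = lclm(L_f,L_g), ord ≤ 2+2.
L = (7 + 2·x + x^2)·Dx + (3 + 5·x + 3·x^2 + x^3)·Dx^2 + (7 + 2·x + x^2)·Dx^3 + (3 + 5·x + 3·x^2 + x^3)·Dx^4  (order 4).
h: a_k = 0, 6, -1, 0, -1/2, 13/30, -1/3, …
ICs: h(0) = 0, h′(0) = 6, h′′(0) = -2, h′′′(0) = 0.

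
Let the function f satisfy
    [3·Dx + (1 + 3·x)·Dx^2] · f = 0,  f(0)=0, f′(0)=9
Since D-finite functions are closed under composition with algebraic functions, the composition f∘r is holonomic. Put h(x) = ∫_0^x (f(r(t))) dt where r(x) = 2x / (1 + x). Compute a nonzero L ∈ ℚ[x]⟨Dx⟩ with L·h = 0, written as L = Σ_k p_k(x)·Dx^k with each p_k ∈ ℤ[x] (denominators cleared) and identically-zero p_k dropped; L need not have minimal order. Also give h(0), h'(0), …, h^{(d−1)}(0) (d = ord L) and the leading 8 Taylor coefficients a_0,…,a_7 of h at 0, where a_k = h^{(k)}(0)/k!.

L = (8 + 14·x)·Dx^2 + (1 + 8·x + 7·x^2)·Dx^3  (order 3).
h: a_k = 0, 0, 9, -24, 171/2, -360, 8403/5, -58824/7, …
ICs: h(0) = 0, h′(0) = 0, h′′(0) = 18.

f: a_k = 0, 9, -27/2, 27, -243/4, 729/5, -729/2, 6561/7, …
Substitute x→r, Dx→(1/r')Dx; clear ⇒ L₀.
h=∫₀ˣh₀: take L = L₀·Dx.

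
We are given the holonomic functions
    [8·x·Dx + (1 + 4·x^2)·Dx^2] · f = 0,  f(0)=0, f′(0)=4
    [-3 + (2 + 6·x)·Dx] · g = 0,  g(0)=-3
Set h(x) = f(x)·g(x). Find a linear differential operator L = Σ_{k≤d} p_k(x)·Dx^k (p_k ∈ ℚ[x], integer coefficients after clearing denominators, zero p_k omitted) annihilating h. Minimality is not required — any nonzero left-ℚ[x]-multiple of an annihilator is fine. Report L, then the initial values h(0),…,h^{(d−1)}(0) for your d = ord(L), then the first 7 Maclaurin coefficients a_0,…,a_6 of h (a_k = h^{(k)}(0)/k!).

L = (27 - 48·x - 36·x^2) + (-12 - 4·x + 144·x^2 + 144·x^3)·Dx + (4 + 24·x + 52·x^2 + 96·x^3 + 144·x^4)·Dx^2  (order 2).
h: a_k = 0, -12, -18, 59/2, 15/4, -2949/160, -35307/320, …
ICs: h(0) = 0, h′(0) = -12.

f: a_k = 0, 4, 0, -16/3, 0, 64/5, 0, …
g: a_k = -3, -9/2, 27/8, -81/16, 1215/128, -5103/256, 45927/1024, …
L₀ := L_f ⊗_s L_g (sym. prod.), ord ≤ 2.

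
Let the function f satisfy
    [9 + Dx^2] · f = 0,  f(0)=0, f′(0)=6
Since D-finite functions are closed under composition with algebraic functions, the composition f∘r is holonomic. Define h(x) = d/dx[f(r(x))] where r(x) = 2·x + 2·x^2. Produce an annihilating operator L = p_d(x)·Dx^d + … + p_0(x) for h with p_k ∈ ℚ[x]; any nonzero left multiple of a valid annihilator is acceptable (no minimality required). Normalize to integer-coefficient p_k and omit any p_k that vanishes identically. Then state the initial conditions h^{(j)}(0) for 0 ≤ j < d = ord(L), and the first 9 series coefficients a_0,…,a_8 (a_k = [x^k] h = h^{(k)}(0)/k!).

L = (48 + 288·x + 864·x^2 + 1152·x^3 + 576·x^4) + (-6 - 12·x)·Dx + (1 + 4·x + 4·x^2)·Dx^2  (order 2).
h: a_k = 12, 24, -216, -864, -432, 3456, 41472/5, 20736/5, -513216/35, …
ICs: h(0) = 12, h′(0) = 24.

f: a_k = 0, 6, 0, -9, 0, 81/20, 0, -243/280, 0, …
Change of var in L_f (x↦r) gives L₀.
h₀' ⇒ L via d/dx closure of L₀.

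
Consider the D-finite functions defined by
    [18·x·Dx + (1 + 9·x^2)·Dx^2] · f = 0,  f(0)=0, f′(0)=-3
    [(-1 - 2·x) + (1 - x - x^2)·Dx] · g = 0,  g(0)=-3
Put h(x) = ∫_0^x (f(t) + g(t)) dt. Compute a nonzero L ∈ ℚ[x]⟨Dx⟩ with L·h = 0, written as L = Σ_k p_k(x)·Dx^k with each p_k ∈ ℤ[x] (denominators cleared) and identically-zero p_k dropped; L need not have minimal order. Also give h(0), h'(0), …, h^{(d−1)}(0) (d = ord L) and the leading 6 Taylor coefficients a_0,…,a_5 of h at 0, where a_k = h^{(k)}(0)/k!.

L = (36 - 144·x - 1440·x^2 - 2376·x^3 - 3186·x^4 - 486·x^6)·Dx^2 + (-18 - 24·x + 108·x^2 - 444·x^3 - 2313·x^4 - 2178·x^5 - 243·x^6 - 486·x^7)·Dx^3 + (2 + 10·x + 34·x^2 + 48·x^3 + 123·x^4 - 387·x^5 - 198·x^6 - 81·x^7 - 81·x^8)·Dx^4  (order 4).
h: a_k = 0, -3, -3, -2, 0, -3, …
ICs: h(0) = 0, h′(0) = -3, h′′(0) = -6, h′′′(0) = -12.

f: a_k = 0, -3, 0, 9, 0, -243/5, …
g: a_k = -3, -3, -6, -9, -15, -24, …
Weyl lclm of L_f,L_g ⇒ L₀ (ord ≤ 3).
h=∫₀ˣh₀: take L = L₀·Dx.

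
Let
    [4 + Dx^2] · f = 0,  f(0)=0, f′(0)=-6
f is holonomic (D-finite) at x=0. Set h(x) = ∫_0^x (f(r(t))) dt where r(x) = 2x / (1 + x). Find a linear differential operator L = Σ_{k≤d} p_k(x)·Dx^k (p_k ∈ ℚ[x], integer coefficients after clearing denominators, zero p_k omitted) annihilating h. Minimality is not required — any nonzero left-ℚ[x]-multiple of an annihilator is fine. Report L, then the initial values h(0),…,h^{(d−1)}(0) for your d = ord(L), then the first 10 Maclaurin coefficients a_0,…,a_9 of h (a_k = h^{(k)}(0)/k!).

f: a_k = 0, -6, 0, 4, 0, -4/5, 0, 8/105, 0, -4/945, …
Change of var in L_f (x↦r) gives L₀.
h=∫h₀ ⇒ L = L₀·Dx.
L = 16·Dx + (2 + 6·x + 6·x^2 + 2·x^3)·Dx^2 + (1 + 4·x + 6·x^2 + 4·x^3 + x^4)·Dx^3  (order 3).
h: a_k = 0, 0, -6, 4, 5, -84/5, 386/15, -180/7, 2461/210, 2516/135, …
ICs: h(0) = 0, h′(0) = 0, h′′(0) = -12.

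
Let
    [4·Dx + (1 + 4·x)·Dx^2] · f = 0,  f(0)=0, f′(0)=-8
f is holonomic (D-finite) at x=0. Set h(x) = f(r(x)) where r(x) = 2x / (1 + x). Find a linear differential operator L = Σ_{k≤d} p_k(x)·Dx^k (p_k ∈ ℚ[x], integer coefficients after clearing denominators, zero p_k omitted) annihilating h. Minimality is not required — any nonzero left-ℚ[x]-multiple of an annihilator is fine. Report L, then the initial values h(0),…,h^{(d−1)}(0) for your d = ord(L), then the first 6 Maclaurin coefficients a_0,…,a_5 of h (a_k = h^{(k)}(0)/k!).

f: a_k = 0, -8, 16, -128/3, 128, -2048/5, …
h₀=f(r): pull back L_f along r ⇒ L₀.
L = (10 + 18·x)·Dx + (1 + 10·x + 9·x^2)·Dx^2  (order 2).
h: a_k = 0, -16, 80, -1456/3, 3280, -118096/5, …
ICs: h(0) = 0, h′(0) = -16.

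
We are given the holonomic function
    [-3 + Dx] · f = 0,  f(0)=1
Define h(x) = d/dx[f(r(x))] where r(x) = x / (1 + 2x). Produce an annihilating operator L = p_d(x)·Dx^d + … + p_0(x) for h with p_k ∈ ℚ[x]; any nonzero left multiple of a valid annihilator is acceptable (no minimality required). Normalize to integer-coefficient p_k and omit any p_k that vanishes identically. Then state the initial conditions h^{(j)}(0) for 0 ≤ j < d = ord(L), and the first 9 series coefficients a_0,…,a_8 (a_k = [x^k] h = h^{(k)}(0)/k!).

f: a_k = 1, 3, 9/2, 9/2, 27/8, 81/40, 81/80, 243/560, 729/4480, …
Substitute x→r, Dx→(1/r')Dx; clear ⇒ L₀.
h=h₀': d/dx-closure on L₀ ⇒ L.
L = (-1 - 8·x) + (-1 - 4·x - 4·x^2)·Dx  (order 1).
h: a_k = 3, -3, -9/2, 51/2, -519/8, 4743/40, -12441/80, 45417/560, 1469691/4480, …
ICs: h(0) = 3.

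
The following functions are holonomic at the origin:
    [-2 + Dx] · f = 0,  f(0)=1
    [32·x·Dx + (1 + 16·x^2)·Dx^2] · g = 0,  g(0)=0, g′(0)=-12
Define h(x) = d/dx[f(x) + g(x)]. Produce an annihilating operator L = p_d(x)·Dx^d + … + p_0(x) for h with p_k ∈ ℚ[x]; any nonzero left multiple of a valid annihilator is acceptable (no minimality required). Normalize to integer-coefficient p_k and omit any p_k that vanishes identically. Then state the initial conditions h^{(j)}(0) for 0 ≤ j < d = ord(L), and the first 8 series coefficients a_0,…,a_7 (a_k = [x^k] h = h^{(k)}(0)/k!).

L = (32 - 64·x - 1536·x^2 - 1024·x^3) + (-18 + 704·x^2 - 512·x^4)·Dx + (1 + 16·x + 32·x^2 + 256·x^3 + 256·x^4)·Dx^2  (order 2).
h: a_k = -10, 4, 196, 8/3, -9212/3, 8/15, 2211848/45, 16/315, …
ICs: h(0) = -10, h′(0) = 4.

f: a_k = 1, 2, 2, 4/3, 2/3, 4/15, 4/45, 8/315, …
g: a_k = 0, -12, 0, 64, 0, -3072/5, 0, 49152/7, …
f+g: L₀ = lclm(L_f,L_g), ord ≤ 1+2.
h=h₀': d/dx-closure on L₀ ⇒ L.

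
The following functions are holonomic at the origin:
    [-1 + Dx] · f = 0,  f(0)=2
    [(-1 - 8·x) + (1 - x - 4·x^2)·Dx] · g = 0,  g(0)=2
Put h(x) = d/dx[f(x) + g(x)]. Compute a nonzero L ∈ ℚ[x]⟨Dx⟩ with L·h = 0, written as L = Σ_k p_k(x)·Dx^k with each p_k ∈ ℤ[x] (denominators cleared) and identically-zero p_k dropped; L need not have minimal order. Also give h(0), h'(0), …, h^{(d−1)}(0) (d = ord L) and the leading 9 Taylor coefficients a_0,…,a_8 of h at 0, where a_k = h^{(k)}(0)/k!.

f: a_k = 2, 2, 1, 1/3, 1/12, 1/60, 1/360, 1/2520, 1/20160, …
g: a_k = 2, 2, 10, 18, 58, 130, 362, 882, 2330, …
h₀=f+g: left-lcm gives L₀, ord ≤ 2.
Differentiate: ansatz ord ≤ ord L₀ ⇒ L.
L = (44 + 466·x + 544·x^2 + 1728·x^3 + 384·x^4) + (-53 - 474·x - 599·x^2 - 1584·x^3 + 80·x^4 + 128·x^5)·Dx + (9 + 8·x + 55·x^2 - 144·x^3 - 464·x^4 - 128·x^5)·Dx^2  (order 2).
h: a_k = 4, 22, 55, 697/3, 7801/12, 130321/60, 2222641/360, 46972801/2520, 1062875521/20160, …
ICs: h(0) = 4, h′(0) = 22.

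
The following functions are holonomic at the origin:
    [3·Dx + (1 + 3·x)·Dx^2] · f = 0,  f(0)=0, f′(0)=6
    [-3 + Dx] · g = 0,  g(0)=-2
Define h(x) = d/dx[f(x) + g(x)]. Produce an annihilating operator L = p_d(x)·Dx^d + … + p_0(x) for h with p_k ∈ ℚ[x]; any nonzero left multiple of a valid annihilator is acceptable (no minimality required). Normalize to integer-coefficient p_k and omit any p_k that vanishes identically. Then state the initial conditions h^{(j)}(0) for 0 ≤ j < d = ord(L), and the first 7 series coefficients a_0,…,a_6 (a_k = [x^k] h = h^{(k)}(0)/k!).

L = (-27 - 27·x) + (3 - 18·x - 27·x^2)·Dx + (2 + 9·x + 9·x^2)·Dx^2  (order 2).
h: a_k = 0, -36, 27, -189, 1863/4, -29403/20, 174717/40, …
ICs: h(0) = 0, h′(0) = -36.

f: a_k = 0, 6, -9, 18, -81/2, 486/5, -243, …
g: a_k = -2, -6, -9, -9, -27/4, -81/20, -81/40, …
f+g: L₀ = lclm(L_f,L_g), ord ≤ 2+1.
h=h₀': d/dx-closure on L₀ ⇒ L.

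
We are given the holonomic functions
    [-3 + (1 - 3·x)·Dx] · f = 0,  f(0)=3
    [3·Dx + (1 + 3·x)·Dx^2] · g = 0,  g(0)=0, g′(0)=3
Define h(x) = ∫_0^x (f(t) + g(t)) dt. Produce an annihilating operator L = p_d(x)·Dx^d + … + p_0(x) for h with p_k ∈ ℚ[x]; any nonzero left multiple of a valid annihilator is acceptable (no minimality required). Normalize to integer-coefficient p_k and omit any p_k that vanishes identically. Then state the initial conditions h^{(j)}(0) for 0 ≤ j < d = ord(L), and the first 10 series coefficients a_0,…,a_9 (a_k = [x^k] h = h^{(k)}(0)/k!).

L = (30 + 18·x)·Dx^2 + (4 + 48·x + 36·x^2)·Dx^3 + (-1 - x + 9·x^2 + 9·x^3)·Dx^4  (order 4).
h: a_k = 0, 3, 6, 15/2, 45/2, 891/20, 648/5, 4131/14, 24057/28, 16767/8, …
ICs: h(0) = 0, h′(0) = 3, h′′(0) = 12, h′′′(0) = 45.

f: a_k = 3, 9, 27, 81, 243, 729, 2187, 6561, 19683, 59049, …
g: a_k = 0, 3, -9/2, 9, -81/4, 243/5, -243/2, 2187/7, -6561/8, 2187, …
Sum ⇒ L₀ = lclm(L_f,L_g) in ℚ(x)⟨Dx⟩.
h=∫h₀ ⇒ L = L₀·Dx.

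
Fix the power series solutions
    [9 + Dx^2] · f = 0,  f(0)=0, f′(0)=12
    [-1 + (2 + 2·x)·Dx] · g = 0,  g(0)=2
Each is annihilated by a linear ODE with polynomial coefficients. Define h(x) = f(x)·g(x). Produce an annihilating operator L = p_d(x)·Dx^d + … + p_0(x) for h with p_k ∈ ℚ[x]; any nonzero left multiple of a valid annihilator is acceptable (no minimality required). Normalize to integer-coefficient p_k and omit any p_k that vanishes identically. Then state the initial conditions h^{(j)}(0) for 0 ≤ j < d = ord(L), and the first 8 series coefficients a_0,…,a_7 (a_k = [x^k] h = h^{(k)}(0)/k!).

f: a_k = 0, 12, 0, -18, 0, 81/10, 0, -243/140, …
g: a_k = 2, 1, -1/4, 1/8, -5/64, 7/128, -21/512, 33/1024, …
L₀ := L_f ⊗_s L_g (sym. prod.), ord ≤ 2.
L = (39 + 72·x + 36·x^2) + (-4 - 4·x)·Dx + (4 + 8·x + 4·x^2)·Dx^2  (order 2).
h: a_k = 0, 24, 12, -39, -33/2, 1581/80, 1041/160, -20529/4480, …
ICs: h(0) = 0, h′(0) = 24.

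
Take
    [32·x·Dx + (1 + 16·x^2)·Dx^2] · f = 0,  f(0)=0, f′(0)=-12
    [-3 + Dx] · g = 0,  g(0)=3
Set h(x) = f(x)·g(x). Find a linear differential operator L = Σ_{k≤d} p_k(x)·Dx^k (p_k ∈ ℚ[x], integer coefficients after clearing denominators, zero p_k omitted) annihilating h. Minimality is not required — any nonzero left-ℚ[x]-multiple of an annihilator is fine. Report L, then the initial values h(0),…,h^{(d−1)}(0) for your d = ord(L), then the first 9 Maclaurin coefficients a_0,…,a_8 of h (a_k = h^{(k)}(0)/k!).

L = (9 - 96·x + 144·x^2) + (-6 + 32·x - 96·x^2)·Dx + (1 + 16·x^2)·Dx^2  (order 2).
h: a_k = 0, -36, -108, 30, 414, -11007/10, -9477/2, 1873521/140, 7738389/140, …
ICs: h(0) = 0, h′(0) = -36.

f: a_k = 0, -12, 0, 64, 0, -3072/5, 0, 49152/7, 0, …
g: a_k = 3, 9, 27/2, 27/2, 81/8, 243/40, 243/80, 729/560, 2187/4480, …
f·g: L₀ = L_f ⊗_s L_g, ord ≤ 2·1.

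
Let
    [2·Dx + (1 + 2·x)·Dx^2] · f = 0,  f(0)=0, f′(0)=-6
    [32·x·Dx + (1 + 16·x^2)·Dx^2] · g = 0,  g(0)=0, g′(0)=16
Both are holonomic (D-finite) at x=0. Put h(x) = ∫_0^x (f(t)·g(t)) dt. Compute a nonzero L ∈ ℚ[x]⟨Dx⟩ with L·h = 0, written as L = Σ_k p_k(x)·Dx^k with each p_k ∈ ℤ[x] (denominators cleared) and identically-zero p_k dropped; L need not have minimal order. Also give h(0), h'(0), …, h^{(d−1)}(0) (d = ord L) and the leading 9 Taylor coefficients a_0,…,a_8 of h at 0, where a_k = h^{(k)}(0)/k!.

L = (2304 + 8960·x + 114688·x^2 + 552960·x^3 + 983040·x^4 + 851968·x^5 + 1048576·x^7)·Dx^2 + (1032 + 14720·x + 111872·x^2 + 616448·x^3 + 1884160·x^4 + 3047424·x^5 + 2293760·x^6 + 1572864·x^7 + 3670016·x^8)·Dx^3 + (72 + 2512·x + 19968·x^2 + 99072·x^3 + 393216·x^4 + 1019904·x^5 + 1572864·x^6 + 1376256·x^7 + 1572864·x^8 + 2097152·x^9)·Dx^4 + (17 + 132·x + 964·x^2 + 4864·x^3 + 18432·x^4 + 55296·x^5 + 129024·x^6 + 196608·x^7 + 196608·x^8 + 262144·x^9 + 262144·x^10)·Dx^5  (order 5).
h: a_k = 0, 0, 0, -32, 24, 384/5, -160/3, -9728/15, 2752/5, …
ICs: h(0) = 0, h′(0) = 0, h′′(0) = 0, h′′′(0) = -192, h′′′′(0) = 576.

f: a_k = 0, -6, 6, -8, 12, -96/5, 32, -384/7, 96, …
g: a_k = 0, 16, 0, -256/3, 0, 4096/5, 0, -65536/7, 0, …
f·g: L₀ = L_f ⊗_s L_g, ord ≤ 2·2.
Integrate: L := L₀·Dx.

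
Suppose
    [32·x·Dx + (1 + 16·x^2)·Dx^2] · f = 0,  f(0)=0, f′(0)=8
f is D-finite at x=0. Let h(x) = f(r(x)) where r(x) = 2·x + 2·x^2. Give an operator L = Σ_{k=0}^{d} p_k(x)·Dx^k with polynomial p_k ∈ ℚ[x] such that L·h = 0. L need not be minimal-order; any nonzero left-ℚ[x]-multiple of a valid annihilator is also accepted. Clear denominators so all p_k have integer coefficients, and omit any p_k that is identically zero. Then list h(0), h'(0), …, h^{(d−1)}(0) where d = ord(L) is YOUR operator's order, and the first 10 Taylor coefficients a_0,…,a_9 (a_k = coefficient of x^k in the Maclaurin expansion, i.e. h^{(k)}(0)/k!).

L = (-2 + 128·x + 512·x^2 + 768·x^3 + 384·x^4)·Dx + (1 + 2·x + 64·x^2 + 256·x^3 + 320·x^4 + 128·x^5)·Dx^2  (order 2).
h: a_k = 0, 16, 16, -1024/3, -1024, 60416/5, 195584/3, -3276800/7, -4063232, 155779072/9, …
ICs: h(0) = 0, h′(0) = 16.

f: a_k = 0, 8, 0, -128/3, 0, 2048/5, 0, -32768/7, 0, 524288/9, …
h₀=f(r): pull back L_f along r ⇒ L₀.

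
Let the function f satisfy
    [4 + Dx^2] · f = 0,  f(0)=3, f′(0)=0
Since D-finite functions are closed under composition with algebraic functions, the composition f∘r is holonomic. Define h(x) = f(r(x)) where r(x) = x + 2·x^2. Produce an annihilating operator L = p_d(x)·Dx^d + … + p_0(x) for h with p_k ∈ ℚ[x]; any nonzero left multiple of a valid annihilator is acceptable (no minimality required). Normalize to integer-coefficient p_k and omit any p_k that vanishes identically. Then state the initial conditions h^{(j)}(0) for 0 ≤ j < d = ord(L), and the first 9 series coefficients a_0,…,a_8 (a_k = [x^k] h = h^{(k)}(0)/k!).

f: a_k = 3, 0, -6, 0, 2, 0, -4/15, 0, 2/105, …
h₀=f(r): pull back L_f along r ⇒ L₀.
L = (4 + 48·x + 192·x^2 + 256·x^3) - 4·Dx + (1 + 4·x)·Dx^2  (order 2).
h: a_k = 3, 0, -6, -24, -22, 16, 716/15, 304/5, 1682/105, …
ICs: h(0) = 3, h′(0) = 0.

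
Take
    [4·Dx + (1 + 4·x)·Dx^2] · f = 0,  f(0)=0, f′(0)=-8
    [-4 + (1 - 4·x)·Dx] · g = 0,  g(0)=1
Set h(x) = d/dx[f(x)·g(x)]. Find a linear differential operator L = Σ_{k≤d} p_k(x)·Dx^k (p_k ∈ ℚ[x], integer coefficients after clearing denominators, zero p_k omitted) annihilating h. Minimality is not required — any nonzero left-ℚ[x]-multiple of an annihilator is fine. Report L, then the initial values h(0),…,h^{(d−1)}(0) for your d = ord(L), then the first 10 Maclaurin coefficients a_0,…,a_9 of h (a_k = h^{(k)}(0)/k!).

f: a_k = 0, -8, 16, -128/3, 128, -2048/5, 4096/3, -32768/7, 16384, -524288/9, …
g: a_k = 1, 4, 16, 64, 256, 1024, 4096, 16384, 65536, 262144, …
f·g: L₀ = L_f ⊗_s L_g, ord ≤ 2·1.
h=h₀': d/dx-closure on L₀ ⇒ L.
L = 64 + (4 + 80·x)·Dx + (-1 + 16·x^2)·Dx^2  (order 2).
h: a_k = -8, -32, -320, -3584/3, -24064/3, -151552/5, -2613248/15, -69861376/105, -123142144/35, -853016576/63, …
ICs: h(0) = -8, h′(0) = -32.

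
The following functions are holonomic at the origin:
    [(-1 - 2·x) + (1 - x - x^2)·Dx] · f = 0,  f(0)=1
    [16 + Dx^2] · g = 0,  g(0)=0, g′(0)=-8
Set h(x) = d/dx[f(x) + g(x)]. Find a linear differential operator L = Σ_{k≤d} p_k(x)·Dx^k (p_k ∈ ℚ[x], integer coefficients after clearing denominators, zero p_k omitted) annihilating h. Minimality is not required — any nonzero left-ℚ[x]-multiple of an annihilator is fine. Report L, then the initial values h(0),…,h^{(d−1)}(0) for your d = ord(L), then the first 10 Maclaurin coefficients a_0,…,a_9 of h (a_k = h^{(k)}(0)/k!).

f: a_k = 1, 1, 2, 3, 5, 8, 13, 21, 34, 55, …
g: a_k = 0, -8, 0, 64/3, 0, -256/15, 0, 2048/315, 0, -4096/2835, …
Weyl lclm of L_f,L_g ⇒ L₀ (ord ≤ 3).
h₀' ⇒ L via d/dx closure of L₀.
L = (1472 + 2624·x + 2560·x^2 + 640·x^3 + 2240·x^4 + 2304·x^5 + 768·x^6) + (-272 - 112·x + 1008·x^2 - 160·x^3 - 800·x^4 + 576·x^5 + 896·x^6 + 256·x^7)·Dx + (92 + 164·x + 160·x^2 + 40·x^3 + 140·x^4 + 144·x^5 + 48·x^6)·Dx^2 + (-17 - 7·x + 63·x^2 - 10·x^3 - 50·x^4 + 36·x^5 + 56·x^6 + 16·x^7)·Dx^3  (order 3).
h: a_k = -7, 4, 73, 20, -136/3, 78, 8663/45, 272, 151829/315, 890, …
ICs: h(0) = -7, h′(0) = 4, h′′(0) = 146.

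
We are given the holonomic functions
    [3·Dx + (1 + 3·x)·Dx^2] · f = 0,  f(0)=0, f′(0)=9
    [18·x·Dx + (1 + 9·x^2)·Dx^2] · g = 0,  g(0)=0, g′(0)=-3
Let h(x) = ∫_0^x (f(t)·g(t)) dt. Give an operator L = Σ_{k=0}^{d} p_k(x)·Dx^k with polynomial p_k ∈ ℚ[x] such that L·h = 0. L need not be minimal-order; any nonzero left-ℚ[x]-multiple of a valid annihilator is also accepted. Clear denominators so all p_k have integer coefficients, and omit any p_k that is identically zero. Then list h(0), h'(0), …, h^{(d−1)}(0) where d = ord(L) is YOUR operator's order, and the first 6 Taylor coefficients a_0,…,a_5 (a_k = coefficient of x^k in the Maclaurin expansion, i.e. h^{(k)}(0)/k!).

L = (648 + 3564·x + 19440·x^2 + 113724·x^3 + 262440·x^4 + 341172·x^5 + 236196·x^7)·Dx^2 + (162 + 3348·x + 24948·x^2 + 117612·x^3 + 396576·x^4 + 813564·x^5 + 918540·x^6 + 236196·x^7 + 826686·x^8)·Dx^3 + (36 + 576·x + 5184·x^2 + 25272·x^3 + 87480·x^4 + 227448·x^5 + 419904·x^6 + 472392·x^7 + 236196·x^8 + 472392·x^9)·Dx^4 + (5 + 54·x + 333·x^2 + 1512·x^3 + 5346·x^4 + 14580·x^5 + 30618·x^6 + 52488·x^7 + 59049·x^8 + 39366·x^9 + 59049·x^10)·Dx^5  (order 5).
h: a_k = 0, 0, 0, -9, 81/8, 0, …
ICs: h(0) = 0, h′(0) = 0, h′′(0) = 0, h′′′(0) = -54, h′′′′(0) = 243.

f: a_k = 0, 9, -27/2, 27, -243/4, 729/5, …
g: a_k = 0, -3, 0, 9, 0, -243/5, …
Product ⇒ symmetric product L₀, ord ≤ 4.
Integrate: L := L₀·Dx.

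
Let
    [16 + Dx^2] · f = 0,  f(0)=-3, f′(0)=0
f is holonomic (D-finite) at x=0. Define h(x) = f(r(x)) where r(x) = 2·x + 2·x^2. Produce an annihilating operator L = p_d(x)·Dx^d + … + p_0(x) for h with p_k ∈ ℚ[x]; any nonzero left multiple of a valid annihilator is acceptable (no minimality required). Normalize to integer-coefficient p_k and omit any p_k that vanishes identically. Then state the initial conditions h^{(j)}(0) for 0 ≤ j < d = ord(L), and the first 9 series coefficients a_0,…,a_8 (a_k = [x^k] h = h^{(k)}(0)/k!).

f: a_k = -3, 0, 24, 0, -32, 0, 256/15, 0, -512/105, …
h₀=f(r): pull back L_f along r ⇒ L₀.
L = (64 + 384·x + 768·x^2 + 512·x^3) - 2·Dx + (1 + 2·x)·Dx^2  (order 2).
h: a_k = -3, 0, 96, 192, -416, -2048, -29696/15, 22528/5, 1535488/105, …
ICs: h(0) = -3, h′(0) = 0.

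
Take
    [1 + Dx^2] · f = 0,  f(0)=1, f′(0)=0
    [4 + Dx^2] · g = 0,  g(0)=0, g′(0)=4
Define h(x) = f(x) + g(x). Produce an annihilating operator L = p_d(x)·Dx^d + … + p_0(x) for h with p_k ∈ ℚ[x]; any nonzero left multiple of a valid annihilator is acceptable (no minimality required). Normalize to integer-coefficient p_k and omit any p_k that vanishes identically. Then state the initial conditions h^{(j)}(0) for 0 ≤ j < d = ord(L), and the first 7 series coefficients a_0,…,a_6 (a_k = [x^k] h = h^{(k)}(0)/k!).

L = 4 + 5·Dx^2 + Dx^4  (order 4).
h: a_k = 1, 4, -1/2, -8/3, 1/24, 8/15, -1/720, …
ICs: h(0) = 1, h′(0) = 4, h′′(0) = -1, h′′′(0) = -16.

f: a_k = 1, 0, -1/2, 0, 1/24, 0, -1/720, …
g: a_k = 0, 4, 0, -8/3, 0, 8/15, 0, …
f+g: L₀ = lclm(L_f,L_g), ord ≤ 2+2.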